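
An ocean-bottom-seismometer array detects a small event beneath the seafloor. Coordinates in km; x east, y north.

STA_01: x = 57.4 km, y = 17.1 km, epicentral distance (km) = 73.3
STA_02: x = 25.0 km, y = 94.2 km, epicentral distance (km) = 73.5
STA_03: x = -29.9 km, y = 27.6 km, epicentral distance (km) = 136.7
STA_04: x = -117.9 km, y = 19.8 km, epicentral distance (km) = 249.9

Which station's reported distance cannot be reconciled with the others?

Solve using three stations at a time. Using STA_01, STA_02, STA_03 (subtract circle equations pairwise → linear system) gives (x, y) ≈ (96.8, 78.8).
Distances from that point to each station vs reported:
  STA_01: calculated 73.2 vs reported 73.3 → residual 0.1 km
  STA_02: calculated 73.4 vs reported 73.5 → residual 0.1 km
  STA_03: calculated 136.7 vs reported 136.7 → residual 0.0 km
  STA_04: calculated 222.7 vs reported 249.9 → residual 27.2 km
STA_01, STA_02, STA_03 are mutually consistent (residuals ≈ 0); STA_04 is off by 27.2 km.

STA_04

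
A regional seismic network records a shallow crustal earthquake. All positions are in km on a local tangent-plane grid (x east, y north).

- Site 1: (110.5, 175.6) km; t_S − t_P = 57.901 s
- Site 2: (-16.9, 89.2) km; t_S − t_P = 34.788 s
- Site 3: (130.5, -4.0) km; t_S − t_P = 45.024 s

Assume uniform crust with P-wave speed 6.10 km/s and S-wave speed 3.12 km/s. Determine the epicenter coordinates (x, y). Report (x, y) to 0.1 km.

(-142.6, -94.0)

Distance from S−P lag: d = Δt · v_P v_S / (v_P − v_S) = Δt · (6.10·3.12)/(6.10−3.12) ≈ 6.3866·Δt.
So d_Site 1 = 369.79, d_Site 2 = 222.18, d_Site 3 = 287.55 km.
Circle about each station: (x − 110.5)² + (y − 175.6)² = 369.79²; (x + 16.9)² + (y − 89.2)² = 222.18²; (x − 130.5)² + (y + 4.0)² = 287.55².
Subtracting the Site 1 equation from the Site 2 and Site 3 equations removes the quadratic terms:
-254.8 x − 172.8 y = 52577.33
40.0 x − 359.2 y = 28060.28
Solving the 2×2 system: x ≈ -142.6, y ≈ -94.0 km.
Check against Site 1 (with the unrounded x, y): √((x − 110.5)²+(y − 175.6)²) = 369.79 ≈ 369.79 km. ✓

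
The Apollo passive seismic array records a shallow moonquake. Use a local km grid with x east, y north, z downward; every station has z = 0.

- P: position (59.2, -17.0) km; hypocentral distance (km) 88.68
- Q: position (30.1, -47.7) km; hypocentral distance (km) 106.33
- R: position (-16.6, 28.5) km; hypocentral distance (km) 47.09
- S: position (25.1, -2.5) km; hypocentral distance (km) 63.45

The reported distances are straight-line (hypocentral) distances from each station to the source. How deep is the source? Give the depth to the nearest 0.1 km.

z ≈ 26.6 km

Each station gives a sphere (x−x_i)² + (y−y_i)² + z² = d_i² (stations at z=0).
Subtracting the P sphere from Q and R: z² cancels, leaving linear equations in x and y:
-58.2 x − 61.4 y = -4054.27
-151.6 x + 91.0 y = 2940.84
Solving: x ≈ 12.898, y ≈ 53.804 km (keep extra digits for the depth step; rounded: 12.9, 53.8).
Then from the P sphere: z² = 88.68² − (x − 59.2)² − (y + 17.0)² with x = 12.898, y = 53.804, so z ≈ 26.591 ≈ 26.6 km.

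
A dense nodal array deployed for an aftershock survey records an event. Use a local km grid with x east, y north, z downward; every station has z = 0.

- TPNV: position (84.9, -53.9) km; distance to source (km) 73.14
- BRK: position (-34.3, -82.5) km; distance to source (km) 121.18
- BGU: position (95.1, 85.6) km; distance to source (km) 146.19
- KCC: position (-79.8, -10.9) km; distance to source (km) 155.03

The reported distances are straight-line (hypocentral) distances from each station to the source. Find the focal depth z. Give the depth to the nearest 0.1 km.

Each station gives a sphere (x−x_i)² + (y−y_i)² + z² = d_i² (stations at z=0).
Subtracting the TPNV sphere from BRK and BGU: z² cancels, leaving linear equations in x and y:
-238.4 x − 57.2 y = -11465.61
20.4 x + 279.0 y = -9763.91
Solving: x ≈ 57.499, y ≈ -39.200 km (keep extra digits for the depth step; rounded: 57.5, -39.2).
Then from the TPNV sphere: z² = 73.14² − (x − 84.9)² − (y + 53.9)² with x = 57.499, y = -39.200, so z ≈ 66.201 ≈ 66.2 km.
Check against KCC (with the unrounded solution): distance 155.03 ≈ 155.03 km. ✓

66.2 km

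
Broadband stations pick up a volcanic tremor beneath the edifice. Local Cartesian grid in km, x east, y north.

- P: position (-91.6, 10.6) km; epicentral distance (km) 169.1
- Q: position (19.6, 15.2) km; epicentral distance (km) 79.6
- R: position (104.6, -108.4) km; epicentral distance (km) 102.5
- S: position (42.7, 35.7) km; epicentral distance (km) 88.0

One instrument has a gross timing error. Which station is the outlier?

Solve using three stations at a time. Using P, Q, S (subtract circle equations pairwise → linear system) gives (x, y) ≈ (66.6, -48.9).
Distances from that point to each station vs reported:
  P: calculated 169.0 vs reported 169.1 → residual 0.1 km
  Q: calculated 79.5 vs reported 79.6 → residual 0.1 km
  R: calculated 70.6 vs reported 102.5 → residual 31.9 km
  S: calculated 87.9 vs reported 88.0 → residual 0.1 km
P, Q, S are mutually consistent (residuals ≈ 0); R is off by 31.9 km.

R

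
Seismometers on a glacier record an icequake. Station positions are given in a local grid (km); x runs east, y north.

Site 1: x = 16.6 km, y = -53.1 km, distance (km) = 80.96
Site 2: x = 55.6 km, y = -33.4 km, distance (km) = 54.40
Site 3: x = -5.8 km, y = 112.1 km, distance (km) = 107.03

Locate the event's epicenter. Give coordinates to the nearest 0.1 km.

x ≈ 49.9 km, y ≈ 20.7 km

Circle about each station: (x − 16.6)² + (y + 53.1)² = 80.96²; (x − 55.6)² + (y + 33.4)² = 54.40²; (x + 5.8)² + (y − 112.1)² = 107.03².
Subtracting the Site 1 equation from the Site 2 and Site 3 equations removes the quadratic terms:
78.0 x + 39.4 y = 4706.91
-44.8 x + 330.4 y = 4603.98
Solving the 2×2 system: x ≈ 49.9, y ≈ 20.7 km.
Check against Site 1 (with the unrounded x, y): √((x − 16.6)²+(y + 53.1)²) = 80.96 ≈ 80.96 km. ✓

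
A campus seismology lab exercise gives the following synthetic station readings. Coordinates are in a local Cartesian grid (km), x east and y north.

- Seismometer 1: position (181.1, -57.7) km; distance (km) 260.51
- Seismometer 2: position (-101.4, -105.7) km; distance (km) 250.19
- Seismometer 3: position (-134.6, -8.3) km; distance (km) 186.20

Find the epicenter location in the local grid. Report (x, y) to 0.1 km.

Circle about each station: (x − 181.1)² + (y + 57.7)² = 260.51²; (x + 101.4)² + (y + 105.7)² = 250.19²; (x + 134.6)² + (y + 8.3)² = 186.20².
Subtracting pairs of circle equations eliminates x²+y² and gives linear equations (the radical axes):
-565.0 x − 96.0 y = -9401.63
-631.4 x + 98.8 y = 15254.57
Solving the 2×2 system: x ≈ -4.6, y ≈ 125.0 km.

-4.6 km east, 125.0 km north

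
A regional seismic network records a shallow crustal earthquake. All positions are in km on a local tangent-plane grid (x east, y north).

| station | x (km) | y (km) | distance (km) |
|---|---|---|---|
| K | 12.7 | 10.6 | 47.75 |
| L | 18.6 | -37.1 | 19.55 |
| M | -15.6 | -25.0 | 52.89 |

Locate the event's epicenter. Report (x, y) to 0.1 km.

Circle about each station: (x − 12.7)² + (y − 10.6)² = 47.75²; (x − 18.6)² + (y + 37.1)² = 19.55²; (x + 15.6)² + (y + 25.0)² = 52.89².
Subtracting pairs of circle equations eliminates x²+y² and gives linear equations (the radical axes):
11.8 x − 95.4 y = 3346.58
-56.6 x − 71.2 y = 77.42
Solving the 2×2 system: x ≈ 37.0, y ≈ -30.5 km.

37.0 km east, -30.5 km north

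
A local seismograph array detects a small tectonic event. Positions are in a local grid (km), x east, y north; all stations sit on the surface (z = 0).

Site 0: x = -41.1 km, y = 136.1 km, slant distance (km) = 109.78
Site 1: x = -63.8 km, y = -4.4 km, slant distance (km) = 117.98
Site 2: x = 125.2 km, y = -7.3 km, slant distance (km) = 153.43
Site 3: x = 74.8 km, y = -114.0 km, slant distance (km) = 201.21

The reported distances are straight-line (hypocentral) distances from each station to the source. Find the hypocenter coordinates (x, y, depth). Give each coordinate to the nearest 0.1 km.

x ≈ 6.3 km, y ≈ 63.0 km, depth ≈ 66.8 km

Each station gives a sphere (x−x_i)² + (y−y_i)² + z² = d_i² (stations at z=0).
Subtracting the Site 0 sphere from Site 1 and Site 2: z² cancels, leaving linear equations in x and y:
-45.4 x − 281.0 y = -17990.25
332.6 x − 286.8 y = -15973.21
Solving: x ≈ 6.303, y ≈ 63.004 km (keep extra digits for the depth step; rounded: 6.3, 63.0).
Then from the Site 0 sphere: z² = 109.78² − (x + 41.1)² − (y − 136.1)² with x = 6.303, y = 63.004, so z ≈ 66.795 ≈ 66.8 km.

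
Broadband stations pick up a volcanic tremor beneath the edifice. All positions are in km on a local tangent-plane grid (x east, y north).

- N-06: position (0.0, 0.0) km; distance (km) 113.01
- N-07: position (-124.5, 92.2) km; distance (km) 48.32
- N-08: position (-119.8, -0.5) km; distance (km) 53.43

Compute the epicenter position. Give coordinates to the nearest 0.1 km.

-101.5 km east, 49.7 km north

Circle about each station: x² + y² = 113.01²; (x + 124.5)² + (y − 92.2)² = 48.32²; (x + 119.8)² + (y + 0.5)² = 53.43².
Subtracting the N-06 equation from the N-07 and N-08 equations removes the quadratic terms:
-249.0 x + 184.4 y = 34437.53
-239.6 x − 1.0 y = 24268.79
Solving the 2×2 system: x ≈ -101.5, y ≈ 49.7 km.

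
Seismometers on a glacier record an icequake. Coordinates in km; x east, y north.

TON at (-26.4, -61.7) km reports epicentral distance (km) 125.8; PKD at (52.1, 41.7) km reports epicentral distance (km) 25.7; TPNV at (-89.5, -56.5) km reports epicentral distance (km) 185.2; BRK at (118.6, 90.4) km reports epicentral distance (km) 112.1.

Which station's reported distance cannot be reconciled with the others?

PKD

Solve using three stations at a time. Using TON, TPNV, BRK (subtract circle equations pairwise → linear system) gives (x, y) ≈ (91.8, -18.5).
Distances from that point to each station vs reported:
  TON: calculated 125.8 vs reported 125.8 → residual 0.0 km
  PKD: calculated 72.1 vs reported 25.7 → residual 46.4 km
  TPNV: calculated 185.2 vs reported 185.2 → residual 0.0 km
  BRK: calculated 112.1 vs reported 112.1 → residual 0.0 km
TON, TPNV, BRK are mutually consistent (residuals ≈ 0); PKD is off by 46.4 km.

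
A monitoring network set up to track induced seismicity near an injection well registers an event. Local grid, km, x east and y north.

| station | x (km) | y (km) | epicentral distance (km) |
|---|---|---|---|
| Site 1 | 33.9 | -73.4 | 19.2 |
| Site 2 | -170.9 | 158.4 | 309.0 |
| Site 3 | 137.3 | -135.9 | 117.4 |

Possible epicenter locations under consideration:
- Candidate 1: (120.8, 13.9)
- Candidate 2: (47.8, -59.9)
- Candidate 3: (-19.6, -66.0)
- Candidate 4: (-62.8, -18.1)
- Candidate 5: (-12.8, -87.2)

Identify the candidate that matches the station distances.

For each candidate, compare |candidate − station| to the reported distance:
Candidate 1: residuals Site 1 104.0, Site 2 16.5, Site 3 33.3 → max 104.0 km
Candidate 2: residuals Site 1 0.2, Site 2 0.0, Site 3 0.0 → max 0.2 km
Candidate 3: residuals Site 1 34.8, Site 2 38.4, Site 3 54.4 → max 54.4 km
Candidate 4: residuals Site 1 92.2, Site 2 102.0, Site 3 114.8 → max 114.8 km
Candidate 5: residuals Site 1 29.5, Site 2 16.9, Site 3 40.4 → max 40.4 km
Only Candidate 2 has all residuals ≈ 0.

Candidate 2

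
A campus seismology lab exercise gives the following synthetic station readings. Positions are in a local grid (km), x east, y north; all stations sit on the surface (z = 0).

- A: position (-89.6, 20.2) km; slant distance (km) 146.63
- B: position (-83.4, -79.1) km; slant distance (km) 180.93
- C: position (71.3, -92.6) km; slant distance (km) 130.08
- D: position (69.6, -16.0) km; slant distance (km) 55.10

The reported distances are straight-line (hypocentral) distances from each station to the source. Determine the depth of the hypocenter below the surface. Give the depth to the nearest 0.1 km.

depth ≈ 11.8 km

Each station gives a sphere (x−x_i)² + (y−y_i)² + z² = d_i² (stations at z=0).
Subtracting the A sphere from B and C: z² cancels, leaving linear equations in x and y:
12.4 x − 198.6 y = -6459.14
321.8 x − 225.6 y = 9801.80
Solving: x ≈ 55.698, y ≈ 36.001 km (keep extra digits for the depth step; rounded: 55.7, 36.0).
Then from the A sphere: z² = 146.63² − (x + 89.6)² − (y − 20.2)² with x = 55.698, y = 36.001, so z ≈ 11.797 ≈ 11.8 km.
Check against D (with the unrounded solution): distance 55.10 ≈ 55.10 km. ✓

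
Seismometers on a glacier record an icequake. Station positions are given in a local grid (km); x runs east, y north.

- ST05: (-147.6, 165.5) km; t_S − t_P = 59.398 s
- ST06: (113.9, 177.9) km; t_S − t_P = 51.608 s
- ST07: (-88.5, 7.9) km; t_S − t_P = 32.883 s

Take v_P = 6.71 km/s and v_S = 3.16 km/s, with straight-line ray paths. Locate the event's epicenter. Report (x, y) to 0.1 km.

(56.2, -124.9)

Distance from S−P lag: d = Δt · v_P v_S / (v_P − v_S) = Δt · (6.71·3.16)/(6.71−3.16) ≈ 5.9728·Δt.
So d_ST05 = 354.78, d_ST06 = 308.25, d_ST07 = 196.41 km.
Circle about each station: (x + 147.6)² + (y − 165.5)² = 354.78²; (x − 113.9)² + (y − 177.9)² = 308.25²; (x + 88.5)² + (y − 7.9)² = 196.41².
Subtracting the ST05 equation from the ST06 and ST07 equations removes the quadratic terms:
523.0 x + 24.8 y = 26296.40
118.2 x − 315.2 y = 46010.61
Solving the 2×2 system: x ≈ 56.2, y ≈ -124.9 km.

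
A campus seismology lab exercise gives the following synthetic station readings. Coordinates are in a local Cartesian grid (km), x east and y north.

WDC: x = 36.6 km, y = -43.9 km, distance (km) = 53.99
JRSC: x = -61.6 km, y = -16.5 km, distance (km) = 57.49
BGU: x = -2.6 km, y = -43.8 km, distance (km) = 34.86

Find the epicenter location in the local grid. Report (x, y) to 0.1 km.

Circle about each station: (x − 36.6)² + (y + 43.9)² = 53.99²; (x + 61.6)² + (y + 16.5)² = 57.49²; (x + 2.6)² + (y + 43.8)² = 34.86².
Subtracting the WDC equation from the JRSC and BGU equations removes the quadratic terms:
-196.4 x + 54.8 y = 409.86
-78.4 x + 0.2 y = 358.13
Solving the 2×2 system: x ≈ -4.6, y ≈ -9.0 km.
Check against WDC (with the unrounded x, y): √((x − 36.6)²+(y + 43.9)²) = 54.00 ≈ 53.99 km. ✓

(-4.6, -9.0)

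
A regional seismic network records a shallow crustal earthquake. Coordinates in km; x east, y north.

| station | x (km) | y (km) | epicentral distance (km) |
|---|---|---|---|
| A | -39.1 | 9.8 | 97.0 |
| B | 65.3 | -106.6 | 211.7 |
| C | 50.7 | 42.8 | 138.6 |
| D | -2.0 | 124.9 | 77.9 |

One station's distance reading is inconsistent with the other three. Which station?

B

Solve using three stations at a time. Using A, C, D (subtract circle equations pairwise → linear system) gives (x, y) ≈ (-75.7, 99.6).
Distances from that point to each station vs reported:
  A: calculated 97.0 vs reported 97.0 → residual 0.0 km
  B: calculated 249.9 vs reported 211.7 → residual 38.2 km
  C: calculated 138.6 vs reported 138.6 → residual 0.0 km
  D: calculated 77.9 vs reported 77.9 → residual 0.0 km
A, C, D are mutually consistent (residuals ≈ 0); B is off by 38.2 km.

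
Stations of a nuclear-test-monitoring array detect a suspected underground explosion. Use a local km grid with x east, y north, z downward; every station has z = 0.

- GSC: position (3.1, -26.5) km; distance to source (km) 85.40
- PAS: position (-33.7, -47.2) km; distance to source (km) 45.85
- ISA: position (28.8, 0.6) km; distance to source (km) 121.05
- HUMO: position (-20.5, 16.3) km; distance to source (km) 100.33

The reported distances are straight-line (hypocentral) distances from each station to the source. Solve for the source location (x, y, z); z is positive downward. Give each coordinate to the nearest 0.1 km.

(-67.3, -69.8, 21.5)

Each station gives a sphere (x−x_i)² + (y−y_i)² + z² = d_i² (stations at z=0).
Subtracting the GSC sphere from PAS and ISA: z² cancels, leaving linear equations in x and y:
-73.6 x − 41.4 y = 7842.61
51.4 x + 54.2 y = -7242.00
Solving: x ≈ -67.297, y ≈ -69.796 km (keep extra digits for the depth step; rounded: -67.3, -69.8).
Then from the GSC sphere: z² = 85.40² − (x − 3.1)² − (y + 26.5)² with x = -67.297, y = -69.796, so z ≈ 21.515 ≈ 21.5 km.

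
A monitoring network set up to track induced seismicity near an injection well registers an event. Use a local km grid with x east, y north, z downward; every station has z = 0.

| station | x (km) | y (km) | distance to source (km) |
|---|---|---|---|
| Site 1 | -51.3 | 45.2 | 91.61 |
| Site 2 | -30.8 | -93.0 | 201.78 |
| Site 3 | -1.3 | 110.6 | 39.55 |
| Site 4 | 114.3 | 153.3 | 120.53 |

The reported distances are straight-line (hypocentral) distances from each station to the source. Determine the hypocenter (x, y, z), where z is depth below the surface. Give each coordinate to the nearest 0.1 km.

(11.9, 100.9, 36.0)

Each station gives a sphere (x−x_i)² + (y−y_i)² + z² = d_i² (stations at z=0).
Subtracting the Site 1 sphere from Site 2 and Site 3: z² cancels, leaving linear equations in x and y:
41.0 x − 276.4 y = -27399.87
100.0 x + 130.8 y = 14387.51
Solving: x ≈ 11.902, y ≈ 100.897 km (keep extra digits for the depth step; rounded: 11.9, 100.9).
Then from the Site 1 sphere: z² = 91.61² − (x + 51.3)² − (y − 45.2)² with x = 11.902, y = 100.897, so z ≈ 35.996 ≈ 36.0 km.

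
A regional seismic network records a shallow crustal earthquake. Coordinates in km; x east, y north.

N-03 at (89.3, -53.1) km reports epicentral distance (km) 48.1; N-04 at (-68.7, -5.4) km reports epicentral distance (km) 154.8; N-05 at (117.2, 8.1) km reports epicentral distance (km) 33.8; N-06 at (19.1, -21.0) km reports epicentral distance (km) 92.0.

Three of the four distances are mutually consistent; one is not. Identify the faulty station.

Solve using three stations at a time. Using N-03, N-04, N-05 (subtract circle equations pairwise → linear system) gives (x, y) ≈ (86.1, -5.1).
Distances from that point to each station vs reported:
  N-03: calculated 48.1 vs reported 48.1 → residual 0.0 km
  N-04: calculated 154.8 vs reported 154.8 → residual 0.0 km
  N-05: calculated 33.8 vs reported 33.8 → residual 0.0 km
  N-06: calculated 68.9 vs reported 92.0 → residual 23.1 km
N-03, N-04, N-05 are mutually consistent (residuals ≈ 0); N-06 is off by 23.1 km.

N-06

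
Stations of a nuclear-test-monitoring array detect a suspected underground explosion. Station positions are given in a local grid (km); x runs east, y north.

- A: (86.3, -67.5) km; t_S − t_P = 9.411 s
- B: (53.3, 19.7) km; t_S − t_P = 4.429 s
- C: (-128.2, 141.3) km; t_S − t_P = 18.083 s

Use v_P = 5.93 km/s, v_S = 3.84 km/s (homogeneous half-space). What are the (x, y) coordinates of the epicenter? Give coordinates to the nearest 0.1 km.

Distance from S−P lag: d = Δt · v_P v_S / (v_P − v_S) = Δt · (5.93·3.84)/(5.93−3.84) ≈ 10.8953·Δt.
So d_A = 102.54, d_B = 48.26, d_C = 197.02 km.
Circle about each station: (x − 86.3)² + (y + 67.5)² = 102.54²; (x − 53.3)² + (y − 19.7)² = 48.26²; (x + 128.2)² + (y − 141.3)² = 197.02².
Subtracting the A equation from the B and C equations removes the quadratic terms:
-66.0 x + 174.4 y = -589.54
-429.0 x + 417.6 y = -3905.44
Solving the 2×2 system: x ≈ 9.2, y ≈ 0.1 km.
Check against A (with the unrounded x, y): √((x − 86.3)²+(y + 67.5)²) = 102.54 ≈ 102.54 km. ✓

(9.2, 0.1)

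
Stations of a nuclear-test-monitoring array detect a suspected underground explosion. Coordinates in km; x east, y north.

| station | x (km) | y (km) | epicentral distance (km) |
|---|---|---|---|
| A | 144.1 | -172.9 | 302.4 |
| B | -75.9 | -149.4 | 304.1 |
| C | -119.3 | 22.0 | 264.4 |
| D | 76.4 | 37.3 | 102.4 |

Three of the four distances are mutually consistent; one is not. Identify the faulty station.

Solve using three stations at a time. Using A, C, D (subtract circle equations pairwise → linear system) gives (x, y) ≈ (122.6, 128.8).
Distances from that point to each station vs reported:
  A: calculated 302.4 vs reported 302.4 → residual 0.0 km
  B: calculated 341.7 vs reported 304.1 → residual 37.6 km
  C: calculated 264.4 vs reported 264.4 → residual 0.0 km
  D: calculated 102.5 vs reported 102.4 → residual 0.1 km
A, C, D are mutually consistent (residuals ≈ 0); B is off by 37.6 km.

B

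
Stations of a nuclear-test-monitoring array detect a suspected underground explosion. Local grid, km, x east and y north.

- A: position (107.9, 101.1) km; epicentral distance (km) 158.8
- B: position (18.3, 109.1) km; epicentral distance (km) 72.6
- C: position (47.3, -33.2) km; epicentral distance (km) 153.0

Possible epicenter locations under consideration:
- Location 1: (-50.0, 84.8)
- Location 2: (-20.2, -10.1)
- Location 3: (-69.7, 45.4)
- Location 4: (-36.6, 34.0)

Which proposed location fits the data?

For each candidate, compare |candidate − station| to the reported distance:
Location 1: residuals A 0.1, B 0.1, C 0.1 → max 0.1 km
Location 2: residuals A 10.8, B 52.7, C 81.7 → max 81.7 km
Location 3: residuals A 27.3, B 36.0, C 12.0 → max 36.0 km
Location 4: residuals A 0.5, B 20.4, C 45.5 → max 45.5 km
Only Location 1 has all residuals ≈ 0.

Location 1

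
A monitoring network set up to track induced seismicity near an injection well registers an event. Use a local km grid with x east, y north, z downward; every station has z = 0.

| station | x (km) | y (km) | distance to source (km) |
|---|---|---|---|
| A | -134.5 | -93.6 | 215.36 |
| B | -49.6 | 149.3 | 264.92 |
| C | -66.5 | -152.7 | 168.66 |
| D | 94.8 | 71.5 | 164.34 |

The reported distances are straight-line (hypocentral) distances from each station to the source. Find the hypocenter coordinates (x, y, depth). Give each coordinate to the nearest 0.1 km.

Each station gives a sphere (x−x_i)² + (y−y_i)² + z² = d_i² (stations at z=0).
Subtracting the A sphere from B and C: z² cancels, leaving linear equations in x and y:
169.8 x + 485.8 y = -25903.24
136.0 x − 118.2 y = 18822.06
Solving: x ≈ 70.607, y ≈ -78.000 km (keep extra digits for the depth step; rounded: 70.6, -78.0).
Then from the A sphere: z² = 215.36² − (x + 134.5)² − (y + 93.6)² with x = 70.607, y = -78.000, so z ≈ 63.778 ≈ 63.8 km.

x ≈ 70.6 km, y ≈ -78.0 km, depth ≈ 63.8 km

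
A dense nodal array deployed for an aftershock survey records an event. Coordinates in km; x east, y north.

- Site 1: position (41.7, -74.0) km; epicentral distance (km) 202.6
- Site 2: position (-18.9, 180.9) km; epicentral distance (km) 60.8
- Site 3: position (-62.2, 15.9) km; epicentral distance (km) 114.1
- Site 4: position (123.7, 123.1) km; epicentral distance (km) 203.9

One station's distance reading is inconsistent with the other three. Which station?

Solve using three stations at a time. Using Site 1, Site 2, Site 3 (subtract circle equations pairwise → linear system) gives (x, y) ≈ (-16.0, 120.2).
Distances from that point to each station vs reported:
  Site 1: calculated 202.6 vs reported 202.6 → residual 0.0 km
  Site 2: calculated 60.8 vs reported 60.8 → residual 0.0 km
  Site 3: calculated 114.1 vs reported 114.1 → residual 0.0 km
  Site 4: calculated 139.7 vs reported 203.9 → residual 64.2 km
Site 1, Site 2, Site 3 are mutually consistent (residuals ≈ 0); Site 4 is off by 64.2 km.

Site 4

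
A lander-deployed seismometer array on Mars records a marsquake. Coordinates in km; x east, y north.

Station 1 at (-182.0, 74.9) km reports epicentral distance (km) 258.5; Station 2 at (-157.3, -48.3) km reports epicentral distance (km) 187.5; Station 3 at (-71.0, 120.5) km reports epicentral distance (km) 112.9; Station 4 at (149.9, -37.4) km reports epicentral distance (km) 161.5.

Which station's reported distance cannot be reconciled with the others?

Station 1

Solve using three stations at a time. Using Station 2, Station 3, Station 4 (subtract circle equations pairwise → linear system) gives (x, y) ≈ (8.1, 40.0).
Distances from that point to each station vs reported:
  Station 1: calculated 193.3 vs reported 258.5 → residual 65.2 km
  Station 2: calculated 187.5 vs reported 187.5 → residual 0.0 km
  Station 3: calculated 112.9 vs reported 112.9 → residual 0.0 km
  Station 4: calculated 161.5 vs reported 161.5 → residual 0.0 km
Station 2, Station 3, Station 4 are mutually consistent (residuals ≈ 0); Station 1 is off by 65.2 km.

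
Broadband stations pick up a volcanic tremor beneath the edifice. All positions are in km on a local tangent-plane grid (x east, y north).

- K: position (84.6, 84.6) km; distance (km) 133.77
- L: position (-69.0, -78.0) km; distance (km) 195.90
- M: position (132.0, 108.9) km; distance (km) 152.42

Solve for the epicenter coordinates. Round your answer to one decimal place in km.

x ≈ 123.8 km, y ≈ -43.3 km

Circle about each station: (x − 84.6)² + (y − 84.6)² = 133.77²; (x + 69.0)² + (y + 78.0)² = 195.90²; (x − 132.0)² + (y − 108.9)² = 152.42².
Subtracting the K equation from the L and M equations removes the quadratic terms:
-307.2 x − 325.2 y = -23951.72
94.8 x + 48.6 y = 9631.45
Solving the 2×2 system: x ≈ 123.8, y ≈ -43.3 km.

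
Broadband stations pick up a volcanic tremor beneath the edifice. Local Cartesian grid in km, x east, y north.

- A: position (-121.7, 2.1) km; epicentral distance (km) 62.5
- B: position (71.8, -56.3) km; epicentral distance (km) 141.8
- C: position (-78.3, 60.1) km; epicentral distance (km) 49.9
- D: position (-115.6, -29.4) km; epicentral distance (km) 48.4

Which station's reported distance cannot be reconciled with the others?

Solve using three stations at a time. Using A, B, D (subtract circle equations pairwise → linear system) gives (x, y) ≈ (-67.2, -28.5).
Distances from that point to each station vs reported:
  A: calculated 62.5 vs reported 62.5 → residual 0.0 km
  B: calculated 141.8 vs reported 141.8 → residual 0.0 km
  C: calculated 89.3 vs reported 49.9 → residual 39.4 km
  D: calculated 48.4 vs reported 48.4 → residual 0.0 km
A, B, D are mutually consistent (residuals ≈ 0); C is off by 39.4 km.

C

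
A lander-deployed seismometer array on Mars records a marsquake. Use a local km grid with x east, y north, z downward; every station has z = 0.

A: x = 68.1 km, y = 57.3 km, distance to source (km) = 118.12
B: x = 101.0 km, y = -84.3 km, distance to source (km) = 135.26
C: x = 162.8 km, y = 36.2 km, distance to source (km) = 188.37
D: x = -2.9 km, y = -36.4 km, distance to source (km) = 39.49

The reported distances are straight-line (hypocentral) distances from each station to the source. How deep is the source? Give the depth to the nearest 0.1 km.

z ≈ 34.8 km

Each station gives a sphere (x−x_i)² + (y−y_i)² + z² = d_i² (stations at z=0).
Subtracting the A sphere from B and C: z² cancels, leaving linear equations in x and y:
65.8 x − 283.2 y = 5043.66
189.4 x − 42.2 y = -1637.54
Solving: x ≈ -13.303, y ≈ -20.900 km (keep extra digits for the depth step; rounded: -13.3, -20.9).
Then from the A sphere: z² = 118.12² − (x − 68.1)² − (y − 57.3)² with x = -13.303, y = -20.900, so z ≈ 34.794 ≈ 34.8 km.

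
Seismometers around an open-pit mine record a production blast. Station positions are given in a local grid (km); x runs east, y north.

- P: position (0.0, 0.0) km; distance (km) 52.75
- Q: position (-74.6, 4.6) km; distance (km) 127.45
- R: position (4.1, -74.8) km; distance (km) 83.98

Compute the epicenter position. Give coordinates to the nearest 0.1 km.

52.4 km east, -6.1 km north

Circle about each station: x² + y² = 52.75²; (x + 74.6)² + (y − 4.6)² = 127.45²; (x − 4.1)² + (y + 74.8)² = 83.98².
Subtracting pairs of circle equations eliminates x²+y² and gives linear equations (the radical axes):
-149.2 x + 9.2 y = -7874.62
8.2 x − 149.6 y = 1341.77
Solving the 2×2 system: x ≈ 52.4, y ≈ -6.1 km.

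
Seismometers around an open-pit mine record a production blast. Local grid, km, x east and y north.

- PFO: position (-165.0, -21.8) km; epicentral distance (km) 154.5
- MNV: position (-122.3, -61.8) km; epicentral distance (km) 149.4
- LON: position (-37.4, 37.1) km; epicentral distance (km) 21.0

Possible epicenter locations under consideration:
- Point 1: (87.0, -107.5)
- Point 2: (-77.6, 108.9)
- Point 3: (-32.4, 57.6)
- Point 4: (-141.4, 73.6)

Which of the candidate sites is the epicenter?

Point 3

For each candidate, compare |candidate − station| to the reported distance:
Point 1: residuals PFO 111.7, MNV 64.8, LON 169.7 → max 169.7 km
Point 2: residuals PFO 2.7, MNV 27.1, LON 61.3 → max 61.3 km
Point 3: residuals PFO 0.1, MNV 0.1, LON 0.1 → max 0.1 km
Point 4: residuals PFO 56.2, MNV 12.7, LON 89.2 → max 89.2 km
Only Point 3 has all residuals ≈ 0.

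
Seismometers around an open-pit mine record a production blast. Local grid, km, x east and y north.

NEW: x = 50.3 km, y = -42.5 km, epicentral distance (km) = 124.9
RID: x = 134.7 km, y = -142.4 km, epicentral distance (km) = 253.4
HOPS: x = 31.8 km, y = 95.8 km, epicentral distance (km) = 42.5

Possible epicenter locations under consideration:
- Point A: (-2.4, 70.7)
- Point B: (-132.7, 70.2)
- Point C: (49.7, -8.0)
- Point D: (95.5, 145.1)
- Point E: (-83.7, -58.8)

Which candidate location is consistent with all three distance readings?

For each candidate, compare |candidate − station| to the reported distance:
Point A: residuals NEW 0.0, RID 0.0, HOPS 0.1 → max 0.1 km
Point B: residuals NEW 90.0, RID 88.2, HOPS 124.0 → max 124.0 km
Point C: residuals NEW 90.4, RID 94.4, HOPS 62.8 → max 94.4 km
Point D: residuals NEW 68.1, RID 36.8, HOPS 38.0 → max 68.1 km
Point E: residuals NEW 10.1, RID 19.5, HOPS 150.5 → max 150.5 km
Only Point A has all residuals ≈ 0.

Point A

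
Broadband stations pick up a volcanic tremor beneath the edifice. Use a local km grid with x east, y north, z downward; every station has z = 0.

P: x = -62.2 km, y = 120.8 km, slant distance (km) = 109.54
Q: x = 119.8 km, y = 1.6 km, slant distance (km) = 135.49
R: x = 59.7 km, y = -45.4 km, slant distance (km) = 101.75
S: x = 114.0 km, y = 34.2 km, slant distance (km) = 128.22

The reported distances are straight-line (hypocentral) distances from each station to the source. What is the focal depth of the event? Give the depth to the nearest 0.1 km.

z ≈ 15.4 km

Each station gives a sphere (x−x_i)² + (y−y_i)² + z² = d_i² (stations at z=0).
Subtracting the P sphere from Q and R: z² cancels, leaving linear equations in x and y:
364.0 x − 238.4 y = -10465.41
243.8 x − 332.4 y = -11190.28
Solving: x ≈ -12.898, y ≈ 24.205 km (keep extra digits for the depth step; rounded: -12.9, 24.2).
Then from the P sphere: z² = 109.54² − (x + 62.2)² − (y − 120.8)² with x = -12.898, y = 24.205, so z ≈ 15.419 ≈ 15.4 km.
Check against S (with the unrounded solution): distance 128.22 ≈ 128.22 km. ✓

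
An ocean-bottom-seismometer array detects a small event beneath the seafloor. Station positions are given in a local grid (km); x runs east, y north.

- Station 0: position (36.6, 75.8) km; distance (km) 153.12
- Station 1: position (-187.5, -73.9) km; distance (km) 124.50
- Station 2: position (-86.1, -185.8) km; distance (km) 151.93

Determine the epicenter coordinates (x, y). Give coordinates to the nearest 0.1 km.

Circle about each station: (x − 36.6)² + (y − 75.8)² = 153.12²; (x + 187.5)² + (y + 73.9)² = 124.50²; (x + 86.1)² + (y + 185.8)² = 151.93².
Subtracting the Station 0 equation from the Station 1 and Station 2 equations removes the quadratic terms:
-448.2 x − 299.4 y = 41477.74
-245.4 x − 523.2 y = 35212.66
Solving the 2×2 system: x ≈ -69.3, y ≈ -34.8 km.

-69.3 km east, -34.8 km north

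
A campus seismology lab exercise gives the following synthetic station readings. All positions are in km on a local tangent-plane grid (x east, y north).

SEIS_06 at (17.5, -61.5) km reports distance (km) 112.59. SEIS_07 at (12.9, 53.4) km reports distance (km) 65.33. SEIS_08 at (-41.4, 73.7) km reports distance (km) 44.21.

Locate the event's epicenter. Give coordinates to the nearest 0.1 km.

x ≈ -48.1 km, y ≈ 30.0 km

Circle about each station: (x − 17.5)² + (y + 61.5)² = 112.59²; (x − 12.9)² + (y − 53.4)² = 65.33²; (x + 41.4)² + (y − 73.7)² = 44.21².
Subtracting the SEIS_06 equation from the SEIS_07 and SEIS_08 equations removes the quadratic terms:
-9.2 x + 229.8 y = 7337.97
-117.8 x + 270.4 y = 13779.13
Solving the 2×2 system: x ≈ -48.1, y ≈ 30.0 km.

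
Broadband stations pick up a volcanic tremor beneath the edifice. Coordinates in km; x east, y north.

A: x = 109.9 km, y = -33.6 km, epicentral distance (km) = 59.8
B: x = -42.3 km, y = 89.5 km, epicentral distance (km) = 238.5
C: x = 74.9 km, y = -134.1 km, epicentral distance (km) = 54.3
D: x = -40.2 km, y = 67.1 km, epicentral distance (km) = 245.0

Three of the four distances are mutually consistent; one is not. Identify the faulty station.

D

Solve using three stations at a time. Using A, B, C (subtract circle equations pairwise → linear system) gives (x, y) ≈ (110.8, -93.4).
Distances from that point to each station vs reported:
  A: calculated 59.8 vs reported 59.8 → residual 0.0 km
  B: calculated 238.5 vs reported 238.5 → residual 0.0 km
  C: calculated 54.3 vs reported 54.3 → residual 0.0 km
  D: calculated 220.3 vs reported 245.0 → residual 24.7 km
A, B, C are mutually consistent (residuals ≈ 0); D is off by 24.7 km.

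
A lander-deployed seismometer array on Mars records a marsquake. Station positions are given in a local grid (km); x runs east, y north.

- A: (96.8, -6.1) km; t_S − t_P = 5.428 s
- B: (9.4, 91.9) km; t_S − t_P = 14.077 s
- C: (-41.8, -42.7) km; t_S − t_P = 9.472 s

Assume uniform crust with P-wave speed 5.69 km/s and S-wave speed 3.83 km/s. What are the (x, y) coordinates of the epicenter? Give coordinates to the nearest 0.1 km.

(67.4, -62.5)

Distance from S−P lag: d = Δt · v_P v_S / (v_P − v_S) = Δt · (5.69·3.83)/(5.69−3.83) ≈ 11.7165·Δt.
So d_A = 63.60, d_B = 164.93, d_C = 110.98 km.
Circle about each station: (x − 96.8)² + (y + 6.1)² = 63.60²; (x − 9.4)² + (y − 91.9)² = 164.93²; (x + 41.8)² + (y + 42.7)² = 110.98².
Subtracting pairs of circle equations eliminates x²+y² and gives linear equations (the radical axes):
-174.8 x + 196.0 y = -24030.42
-277.2 x − 73.2 y = -14108.52
Solving the 2×2 system: x ≈ 67.4, y ≈ -62.5 km.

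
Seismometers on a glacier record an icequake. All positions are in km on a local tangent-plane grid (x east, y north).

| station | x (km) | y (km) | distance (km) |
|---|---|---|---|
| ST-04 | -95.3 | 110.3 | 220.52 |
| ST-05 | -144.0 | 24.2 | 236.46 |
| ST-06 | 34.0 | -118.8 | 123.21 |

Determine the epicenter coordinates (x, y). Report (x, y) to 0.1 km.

Circle about each station: (x + 95.3)² + (y − 110.3)² = 220.52²; (x + 144.0)² + (y − 24.2)² = 236.46²; (x − 34.0)² + (y + 118.8)² = 123.21².
Subtracting pairs of circle equations eliminates x²+y² and gives linear equations (the radical axes):
-97.4 x − 172.2 y = -7210.80
258.6 x − 458.2 y = 27469.63
Solving the 2×2 system: x ≈ 90.1, y ≈ -9.1 km.
Check against ST-04 (with the unrounded x, y): √((x + 95.3)²+(y − 110.3)²) = 220.53 ≈ 220.52 km. ✓

90.1 km east, -9.1 km north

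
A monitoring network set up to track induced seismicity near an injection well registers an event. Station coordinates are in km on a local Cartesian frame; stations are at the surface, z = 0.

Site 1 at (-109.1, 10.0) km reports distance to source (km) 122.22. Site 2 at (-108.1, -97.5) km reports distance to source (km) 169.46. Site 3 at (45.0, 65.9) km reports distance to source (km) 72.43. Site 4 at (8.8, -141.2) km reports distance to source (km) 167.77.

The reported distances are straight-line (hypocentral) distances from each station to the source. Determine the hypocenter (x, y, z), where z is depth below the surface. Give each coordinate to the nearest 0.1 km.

(5.4, 21.4, 41.2)

Each station gives a sphere (x−x_i)² + (y−y_i)² + z² = d_i² (stations at z=0).
Subtracting the Site 1 sphere from Site 2 and Site 3: z² cancels, leaving linear equations in x and y:
2.0 x − 215.0 y = -4589.91
308.2 x + 111.8 y = 4056.62
Solving: x ≈ 5.400, y ≈ 21.399 km (keep extra digits for the depth step; rounded: 5.4, 21.4).
Then from the Site 1 sphere: z² = 122.22² − (x + 109.1)² − (y − 10.0)² with x = 5.400, y = 21.399, so z ≈ 41.201 ≈ 41.2 km.
Check against Site 4 (with the unrounded solution): distance 167.77 ≈ 167.77 km. ✓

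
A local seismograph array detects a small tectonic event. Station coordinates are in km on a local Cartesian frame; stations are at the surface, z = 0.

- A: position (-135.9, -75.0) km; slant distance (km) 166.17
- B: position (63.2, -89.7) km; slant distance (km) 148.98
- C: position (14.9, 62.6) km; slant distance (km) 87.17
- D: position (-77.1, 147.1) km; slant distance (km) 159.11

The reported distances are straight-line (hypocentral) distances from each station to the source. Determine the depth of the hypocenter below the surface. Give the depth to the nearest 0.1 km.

67.9 km

Each station gives a sphere (x−x_i)² + (y−y_i)² + z² = d_i² (stations at z=0).
Subtracting the A sphere from B and C: z² cancels, leaving linear equations in x and y:
398.2 x − 29.4 y = -6636.05
301.6 x + 275.2 y = 60.82
Solving: x ≈ -15.403, y ≈ 17.101 km (keep extra digits for the depth step; rounded: -15.4, 17.1).
Then from the A sphere: z² = 166.17² − (x + 135.9)² − (y + 75.0)² with x = -15.403, y = 17.101, so z ≈ 67.900 ≈ 67.9 km.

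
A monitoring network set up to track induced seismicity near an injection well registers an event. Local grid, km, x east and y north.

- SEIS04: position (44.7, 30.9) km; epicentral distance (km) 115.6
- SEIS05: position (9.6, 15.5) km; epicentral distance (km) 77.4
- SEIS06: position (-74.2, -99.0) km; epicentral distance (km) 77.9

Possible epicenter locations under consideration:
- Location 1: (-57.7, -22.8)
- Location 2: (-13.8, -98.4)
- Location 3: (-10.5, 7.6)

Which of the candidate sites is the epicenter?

For each candidate, compare |candidate − station| to the reported distance:
Location 1: residuals SEIS04 0.0, SEIS05 0.0, SEIS06 0.1 → max 0.1 km
Location 2: residuals SEIS04 26.3, SEIS05 38.9, SEIS06 17.5 → max 38.9 km
Location 3: residuals SEIS04 55.7, SEIS05 55.8, SEIS06 46.3 → max 55.8 km
Only Location 1 has all residuals ≈ 0.

Location 1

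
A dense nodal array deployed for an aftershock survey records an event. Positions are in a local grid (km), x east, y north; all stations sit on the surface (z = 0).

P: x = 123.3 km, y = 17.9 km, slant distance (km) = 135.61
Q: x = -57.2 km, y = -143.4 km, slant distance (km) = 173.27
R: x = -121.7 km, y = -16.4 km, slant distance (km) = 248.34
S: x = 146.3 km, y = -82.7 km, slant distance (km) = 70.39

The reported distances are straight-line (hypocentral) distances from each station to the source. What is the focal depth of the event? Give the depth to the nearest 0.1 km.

51.2 km

Each station gives a sphere (x−x_i)² + (y−y_i)² + z² = d_i² (stations at z=0).
Subtracting the P sphere from Q and R: z² cancels, leaving linear equations in x and y:
-361.0 x − 322.6 y = -3320.32
-490.0 x − 68.6 y = -43726.13
Solving: x ≈ 104.106, y ≈ -106.205 km (keep extra digits for the depth step; rounded: 104.1, -106.2).
Then from the P sphere: z² = 135.61² − (x − 123.3)² − (y − 17.9)² with x = 104.106, y = -106.205, so z ≈ 51.182 ≈ 51.2 km.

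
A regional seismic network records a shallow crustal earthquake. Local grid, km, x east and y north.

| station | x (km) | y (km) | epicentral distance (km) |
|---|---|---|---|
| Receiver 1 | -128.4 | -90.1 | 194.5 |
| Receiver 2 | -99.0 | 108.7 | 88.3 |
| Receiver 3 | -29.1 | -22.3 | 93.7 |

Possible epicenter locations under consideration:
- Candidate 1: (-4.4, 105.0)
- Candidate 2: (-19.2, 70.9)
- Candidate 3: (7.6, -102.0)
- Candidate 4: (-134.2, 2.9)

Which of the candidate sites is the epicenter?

For each candidate, compare |candidate − station| to the reported distance:
Candidate 1: residuals Receiver 1 36.7, Receiver 2 6.4, Receiver 3 36.0 → max 36.7 km
Candidate 2: residuals Receiver 1 0.0, Receiver 2 0.0, Receiver 3 0.0 → max 0.0 km
Candidate 3: residuals Receiver 1 58.0, Receiver 2 147.8, Receiver 3 6.0 → max 147.8 km
Candidate 4: residuals Receiver 1 101.3, Receiver 2 23.2, Receiver 3 14.4 → max 101.3 km
Only Candidate 2 has all residuals ≈ 0.

Candidate 2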